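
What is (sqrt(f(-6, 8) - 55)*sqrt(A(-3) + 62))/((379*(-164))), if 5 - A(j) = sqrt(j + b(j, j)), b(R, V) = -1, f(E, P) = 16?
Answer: -I*sqrt(39)*sqrt(67 - 2*I)/62156 ≈ -1.2273e-5 - 0.0008225*I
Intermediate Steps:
A(j) = 5 - sqrt(-1 + j) (A(j) = 5 - sqrt(j - 1) = 5 - sqrt(-1 + j))
(sqrt(f(-6, 8) - 55)*sqrt(A(-3) + 62))/((379*(-164))) = (sqrt(16 - 55)*sqrt((5 - sqrt(-1 - 3)) + 62))/((379*(-164))) = (sqrt(-39)*sqrt((5 - sqrt(-4)) + 62))/(-62156) = ((I*sqrt(39))*sqrt((5 - 2*I) + 62))*(-1/62156) = ((I*sqrt(39))*sqrt(67 - 2*I))*(-1/62156) = (I*sqrt(39)*sqrt(67 - 2*I))*(-1/62156) = -I*sqrt(39)*sqrt(67 - 2*I)/62156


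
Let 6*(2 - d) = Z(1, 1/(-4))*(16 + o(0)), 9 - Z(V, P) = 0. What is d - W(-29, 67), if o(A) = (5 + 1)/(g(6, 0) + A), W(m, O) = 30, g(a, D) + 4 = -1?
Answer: -251/5 ≈ -50.200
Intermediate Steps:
g(a, D) = -5 (g(a, D) = -4 - 1 = -5)
Z(V, P) = 9 (Z(V, P) = 9 - 1*0 = 9 + 0 = 9)
o(A) = 6/(-5 + A) (o(A) = (5 + 1)/(-5 + A) = 6/(-5 + A))
d = -101/5 (d = 2 - 3*(16 + 6/(-5 + 0))/2 = 2 - 3*(16 + 6/(-5))/2 = 2 - 3*(16 + 6*(-⅕))/2 = 2 - 3*(16 - 6/5)/2 = 2 - 3*74/(2*5) = 2 - ⅙*666/5 = 2 - 111/5 = -101/5 ≈ -20.200)
d - W(-29, 67) = -101/5 - 1*30 = -101/5 - 30 = -251/5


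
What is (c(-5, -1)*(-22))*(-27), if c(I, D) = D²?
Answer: 594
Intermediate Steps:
(c(-5, -1)*(-22))*(-27) = ((-1)²*(-22))*(-27) = (1*(-22))*(-27) = -22*(-27) = 594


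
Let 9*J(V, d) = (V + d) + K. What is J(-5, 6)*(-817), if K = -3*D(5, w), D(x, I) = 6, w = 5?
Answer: 13889/9 ≈ 1543.2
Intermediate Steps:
K = -18 (K = -3*6 = -18)
J(V, d) = -2 + V/9 + d/9 (J(V, d) = ((V + d) - 18)/9 = (-18 + V + d)/9 = -2 + V/9 + d/9)
J(-5, 6)*(-817) = (-2 + (⅑)*(-5) + (⅑)*6)*(-817) = (-2 - 5/9 + ⅔)*(-817) = -17/9*(-817) = 13889/9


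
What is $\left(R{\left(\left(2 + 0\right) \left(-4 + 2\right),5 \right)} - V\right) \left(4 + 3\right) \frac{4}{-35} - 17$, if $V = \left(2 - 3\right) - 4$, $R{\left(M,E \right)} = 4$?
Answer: $- \frac{121}{5} \approx -24.2$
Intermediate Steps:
$V = -5$ ($V = \left(2 - 3\right) - 4 = -1 - 4 = -5$)
$\left(R{\left(\left(2 + 0\right) \left(-4 + 2\right),5 \right)} - V\right) \left(4 + 3\right) \frac{4}{-35} - 17 = \left(4 - -5\right) \left(4 + 3\right) \frac{4}{-35} - 17 = \left(4 + 5\right) 7 \cdot 4 \left(- \frac{1}{35}\right) - 17 = 9 \cdot 7 \left(- \frac{4}{35}\right) - 17 = 63 \left(- \frac{4}{35}\right) - 17 = - \frac{36}{5} - 17 = - \frac{121}{5}$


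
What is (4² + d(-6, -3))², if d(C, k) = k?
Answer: 169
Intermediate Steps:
(4² + d(-6, -3))² = (4² - 3)² = (16 - 3)² = 13² = 169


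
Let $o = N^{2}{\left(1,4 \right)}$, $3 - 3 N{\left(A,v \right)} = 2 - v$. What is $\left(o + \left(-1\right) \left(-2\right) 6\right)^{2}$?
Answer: $\frac{17689}{81} \approx 218.38$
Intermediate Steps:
$N{\left(A,v \right)} = \frac{1}{3} + \frac{v}{3}$ ($N{\left(A,v \right)} = 1 - \frac{2 - v}{3} = 1 + \left(- \frac{2}{3} + \frac{v}{3}\right) = \frac{1}{3} + \frac{v}{3}$)
$o = \frac{25}{9}$ ($o = \left(\frac{1}{3} + \frac{1}{3} \cdot 4\right)^{2} = \left(\frac{1}{3} + \frac{4}{3}\right)^{2} = \left(\frac{5}{3}\right)^{2} = \frac{25}{9} \approx 2.7778$)
$\left(o + \left(-1\right) \left(-2\right) 6\right)^{2} = \left(\frac{25}{9} + \left(-1\right) \left(-2\right) 6\right)^{2} = \left(\frac{25}{9} + 2 \cdot 6\right)^{2} = \left(\frac{25}{9} + 12\right)^{2} = \left(\frac{133}{9}\right)^{2} = \frac{17689}{81}$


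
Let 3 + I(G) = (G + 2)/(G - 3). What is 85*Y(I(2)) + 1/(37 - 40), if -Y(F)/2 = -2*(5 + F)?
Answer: -2041/3 ≈ -680.33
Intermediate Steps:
I(G) = -3 + (2 + G)/(-3 + G) (I(G) = -3 + (G + 2)/(G - 3) = -3 + (2 + G)/(-3 + G))
Y(F) = 20 + 4*F (Y(F) = -(-4)*(5 + F) = -2*(-10 - 2*F) = 20 + 4*F)
85*Y(I(2)) + 1/(37 - 40) = 85*(20 + 4*((11 - 2*2)/(-3 + 2))) + 1/(37 - 40) = 85*(20 + 4*((11 - 4)/(-1))) + 1/(-3) = 85*(20 + 4*(-1*7)) - ⅓ = 85*(20 + 4*(-7)) - ⅓ = 85*(20 - 28) - ⅓ = 85*(-8) - ⅓ = -680 - ⅓ = -2041/3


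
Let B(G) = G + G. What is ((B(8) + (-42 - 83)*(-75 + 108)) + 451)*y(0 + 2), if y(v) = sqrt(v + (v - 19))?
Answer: -3658*I*sqrt(15) ≈ -14167.0*I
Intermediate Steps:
B(G) = 2*G
y(v) = sqrt(-19 + 2*v) (y(v) = sqrt(v + (-19 + v)) = sqrt(-19 + 2*v))
((B(8) + (-42 - 83)*(-75 + 108)) + 451)*y(0 + 2) = ((2*8 + (-42 - 83)*(-75 + 108)) + 451)*sqrt(-19 + 2*(0 + 2)) = ((16 - 125*33) + 451)*sqrt(-19 + 2*2) = ((16 - 4125) + 451)*sqrt(-19 + 4) = (-4109 + 451)*sqrt(-15) = -3658*I*sqrt(15)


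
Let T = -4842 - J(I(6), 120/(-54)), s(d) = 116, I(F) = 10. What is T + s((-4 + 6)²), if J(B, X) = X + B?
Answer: -42604/9 ≈ -4733.8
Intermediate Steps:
J(B, X) = B + X
T = -43648/9 (T = -4842 - (10 + 120/(-54)) = -4842 - (10 + 120*(-1/54)) = -4842 - (10 - 20/9) = -4842 - 1*70/9 = -4842 - 70/9 = -43648/9 ≈ -4849.8)
T + s((-4 + 6)²) = -43648/9 + 116 = -42604/9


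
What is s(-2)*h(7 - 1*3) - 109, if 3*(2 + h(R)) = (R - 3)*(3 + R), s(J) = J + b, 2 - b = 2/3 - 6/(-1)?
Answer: -1001/9 ≈ -111.22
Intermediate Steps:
b = -14/3 (b = 2 - (2/3 - 6/(-1)) = 2 - (2*(⅓) - 6*(-1)) = 2 - (⅔ + 6) = 2 - 1*20/3 = 2 - 20/3 = -14/3 ≈ -4.6667)
s(J) = -14/3 + J (s(J) = J - 14/3 = -14/3 + J)
h(R) = -2 + (-3 + R)*(3 + R)/3 (h(R) = -2 + ((R - 3)*(3 + R))/3 = -2 + ((-3 + R)*(3 + R))/3 = -2 + (-3 + R)*(3 + R)/3)
s(-2)*h(7 - 1*3) - 109 = (-14/3 - 2)*(-5 + (7 - 1*3)²/3) - 109 = -20*(-5 + (7 - 3)²/3)/3 - 109 = -20*(-5 + (⅓)*4²)/3 - 109 = -20*(-5 + (⅓)*16)/3 - 109 = -20*(-5 + 16/3)/3 - 109 = -20/3*⅓ - 109 = -20/9 - 109 = -1001/9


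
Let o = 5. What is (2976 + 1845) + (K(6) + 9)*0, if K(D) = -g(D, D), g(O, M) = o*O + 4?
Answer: 4821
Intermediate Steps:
g(O, M) = 4 + 5*O (g(O, M) = 5*O + 4 = 4 + 5*O)
K(D) = -4 - 5*D (K(D) = -(4 + 5*D) = -4 - 5*D)
(2976 + 1845) + (K(6) + 9)*0 = (2976 + 1845) + ((-4 - 5*6) + 9)*0 = 4821 + ((-4 - 30) + 9)*0 = 4821 + (-34 + 9)*0 = 4821 - 25*0 = 4821 + 0 = 4821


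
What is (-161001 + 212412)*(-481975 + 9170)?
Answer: -24307377855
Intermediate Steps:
(-161001 + 212412)*(-481975 + 9170) = 51411*(-472805) = -24307377855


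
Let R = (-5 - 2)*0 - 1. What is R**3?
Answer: -1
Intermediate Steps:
R = -1 (R = -7*0 - 1 = 0 - 1 = -1)
R**3 = (-1)**3 = -1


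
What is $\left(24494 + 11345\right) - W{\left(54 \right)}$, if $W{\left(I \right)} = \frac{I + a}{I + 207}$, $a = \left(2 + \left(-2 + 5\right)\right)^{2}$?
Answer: $\frac{9353900}{261} \approx 35839.0$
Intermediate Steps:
$a = 25$ ($a = \left(2 + 3\right)^{2} = 5^{2} = 25$)
$W{\left(I \right)} = \frac{25 + I}{207 + I}$ ($W{\left(I \right)} = \frac{I + 25}{I + 207} = \frac{25 + I}{207 + I}$)
$\left(24494 + 11345\right) - W{\left(54 \right)} = \left(24494 + 11345\right) - \frac{25 + 54}{207 + 54} = 35839 - \frac{1}{261} \cdot 79 = 35839 - \frac{79}{261} = \frac{9353900}{261}$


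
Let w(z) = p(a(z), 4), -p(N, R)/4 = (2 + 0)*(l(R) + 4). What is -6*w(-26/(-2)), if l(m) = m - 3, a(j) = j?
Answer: 240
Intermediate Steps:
l(m) = -3 + m
p(N, R) = -8 - 8*R (p(N, R) = -4*(2 + 0)*((-3 + R) + 4) = -8*(1 + R) = -4*(2 + 2*R) = -8 - 8*R)
w(z) = -40 (w(z) = -8 - 8*4 = -8 - 32 = -40)
-6*w(-26/(-2)) = -6*(-40) = 240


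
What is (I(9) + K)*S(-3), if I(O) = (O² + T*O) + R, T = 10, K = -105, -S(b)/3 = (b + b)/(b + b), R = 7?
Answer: -219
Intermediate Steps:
S(b) = -3 (S(b) = -3*(b + b)/(b + b) = -3*2*b/(2*b) = -3*2*b*1/(2*b) = -3*1 = -3)
I(O) = 7 + O² + 10*O (I(O) = (O² + 10*O) + 7 = 7 + O² + 10*O)
(I(9) + K)*S(-3) = ((7 + 9² + 10*9) - 105)*(-3) = ((7 + 81 + 90) - 105)*(-3) = (178 - 105)*(-3) = 73*(-3) = -219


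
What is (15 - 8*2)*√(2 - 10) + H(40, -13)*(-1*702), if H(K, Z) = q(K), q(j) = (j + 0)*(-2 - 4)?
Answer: 168480 - 2*I*√2 ≈ 1.6848e+5 - 2.8284*I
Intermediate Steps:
q(j) = -6*j (q(j) = j*(-6) = -6*j)
H(K, Z) = -6*K
(15 - 8*2)*√(2 - 10) + H(40, -13)*(-1*702) = (15 - 8*2)*√(2 - 10) + (-6*40)*(-1*702) = (15 - 16)*√(-8) - 240*(-702) = -2*I*√2 + 168480 = 168480 - 2*I*√2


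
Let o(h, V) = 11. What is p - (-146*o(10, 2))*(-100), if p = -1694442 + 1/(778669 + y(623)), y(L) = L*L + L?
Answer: -2165614986681/1167421 ≈ -1.8550e+6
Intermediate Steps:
y(L) = L + L² (y(L) = L² + L = L + L²)
p = -1978127174081/1167421 (p = -1694442 + 1/(778669 + 623*(1 + 623)) = -1694442 + 1/(778669 + 623*624) = -1694442 + 1/(778669 + 388752) = -1694442 + 1/1167421 = -1978127174081/1167421 ≈ -1.6944e+6)
p - (-146*o(10, 2))*(-100) = -1978127174081/1167421 - (-146*11)*(-100) = -1978127174081/1167421 - (-1606)*(-100) = -1978127174081/1167421 - 1*160600 = -1978127174081/1167421 - 160600 = -2165614986681/1167421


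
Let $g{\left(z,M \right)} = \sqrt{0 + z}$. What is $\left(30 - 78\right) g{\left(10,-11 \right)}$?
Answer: $- 48 \sqrt{10} \approx -151.79$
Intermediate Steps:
$g{\left(z,M \right)} = \sqrt{z}$
$\left(30 - 78\right) g{\left(10,-11 \right)} = \left(30 - 78\right) \sqrt{10} = - 48 \sqrt{10}$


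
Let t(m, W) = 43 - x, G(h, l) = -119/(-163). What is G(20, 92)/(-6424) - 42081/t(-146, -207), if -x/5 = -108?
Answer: 44063460929/520414664 ≈ 84.670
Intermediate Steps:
x = 540 (x = -5*(-108) = 540)
G(h, l) = 119/163 (G(h, l) = -119*(-1/163) = 119/163)
t(m, W) = -497 (t(m, W) = 43 - 1*540 = 43 - 540 = -497)
G(20, 92)/(-6424) - 42081/t(-146, -207) = (119/163)/(-6424) - 42081/(-497) = (119/163)*(-1/6424) - 42081*(-1/497) = -119/1047112 + 42081/497 = 44063460929/520414664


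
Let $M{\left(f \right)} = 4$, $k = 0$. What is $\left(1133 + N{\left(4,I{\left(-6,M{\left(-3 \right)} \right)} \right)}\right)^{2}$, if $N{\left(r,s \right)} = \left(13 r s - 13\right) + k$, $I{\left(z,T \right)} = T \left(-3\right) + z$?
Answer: $33856$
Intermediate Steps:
$I{\left(z,T \right)} = z - 3 T$ ($I{\left(z,T \right)} = - 3 T + z = z - 3 T$)
$N{\left(r,s \right)} = -13 + 13 r s$ ($N{\left(r,s \right)} = \left(13 r s - 13\right) + 0 = \left(-13 + 13 r s\right) + 0 = -13 + 13 r s$)
$\left(1133 + N{\left(4,I{\left(-6,M{\left(-3 \right)} \right)} \right)}\right)^{2} = \left(1133 + \left(-13 + 13 \cdot 4 \left(-6 - 12\right)\right)\right)^{2} = \left(1133 + \left(-13 + 13 \cdot 4 \left(-18\right)\right)\right)^{2} = \left(1133 - 949\right)^{2} = 184^{2} = 33856$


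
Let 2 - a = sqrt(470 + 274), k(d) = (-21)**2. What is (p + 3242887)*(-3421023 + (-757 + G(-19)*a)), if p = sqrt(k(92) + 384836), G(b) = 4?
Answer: -4*(855443 + 2*sqrt(186))*(3242887 + sqrt(385277)) ≈ -1.1099e+13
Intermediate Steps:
k(d) = 441
a = 2 - 2*sqrt(186) (a = 2 - sqrt(470 + 274) = 2 - sqrt(744) = 2 - 2*sqrt(186) ≈ -25.276)
p = sqrt(385277) (p = sqrt(441 + 384836) = sqrt(385277) ≈ 620.71)
(p + 3242887)*(-3421023 + (-757 + G(-19)*a)) = (sqrt(385277) + 3242887)*(-3421023 + (-757 + 4*(2 - 2*sqrt(186)))) = (3242887 + sqrt(385277))*(-3421023 + (-757 + (8 - 8*sqrt(186)))) = (3242887 + sqrt(385277))*(-3421023 + (-749 - 8*sqrt(186))) = (3242887 + sqrt(385277))*(-3421772 - 8*sqrt(186)) = (-3421772 - 8*sqrt(186))*(3242887 + sqrt(385277))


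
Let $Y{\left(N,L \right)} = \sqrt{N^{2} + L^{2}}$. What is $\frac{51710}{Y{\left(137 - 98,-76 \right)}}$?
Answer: $\frac{51710 \sqrt{7297}}{7297} \approx 605.34$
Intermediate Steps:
$Y{\left(N,L \right)} = \sqrt{L^{2} + N^{2}}$
$\frac{51710}{Y{\left(137 - 98,-76 \right)}} = \frac{51710}{\sqrt{\left(-76\right)^{2} + \left(137 - 98\right)^{2}}} = \frac{51710}{\sqrt{5776 + \left(137 - 98\right)^{2}}} = \frac{51710}{\sqrt{5776 + 39^{2}}} = \frac{51710}{\sqrt{5776 + 1521}} = \frac{51710}{\sqrt{7297}} = 51710 \frac{\sqrt{7297}}{7297} = \frac{51710 \sqrt{7297}}{7297}$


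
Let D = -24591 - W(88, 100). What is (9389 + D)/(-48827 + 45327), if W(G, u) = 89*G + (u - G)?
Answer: 11523/1750 ≈ 6.5846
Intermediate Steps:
W(G, u) = u + 88*G
D = -32435 (D = -24591 - (100 + 88*88) = -24591 - (100 + 7744) = -24591 - 1*7844 = -24591 - 7844 = -32435)
(9389 + D)/(-48827 + 45327) = (9389 - 32435)/(-48827 + 45327) = -23046/(-3500) = -23046*(-1/3500) = 11523/1750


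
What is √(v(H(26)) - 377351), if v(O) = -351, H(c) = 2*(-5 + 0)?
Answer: I*√377702 ≈ 614.57*I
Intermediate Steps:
H(c) = -10 (H(c) = 2*(-5) = -10)
√(v(H(26)) - 377351) = √(-351 - 377351) = √(-377702) = I*√377702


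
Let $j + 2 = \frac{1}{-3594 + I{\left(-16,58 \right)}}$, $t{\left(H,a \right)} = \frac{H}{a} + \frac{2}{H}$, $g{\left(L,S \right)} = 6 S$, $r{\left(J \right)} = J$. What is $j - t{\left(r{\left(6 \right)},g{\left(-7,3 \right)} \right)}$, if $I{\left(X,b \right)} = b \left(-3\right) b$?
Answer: $- \frac{36497}{13686} \approx -2.6667$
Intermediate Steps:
$I{\left(X,b \right)} = - 3 b^{2}$ ($I{\left(X,b \right)} = - 3 b b = - 3 b^{2}$)
$t{\left(H,a \right)} = \frac{2}{H} + \frac{H}{a}$
$j = - \frac{27373}{13686}$ ($j = -2 + \frac{1}{-3594 - 3 \cdot 58^{2}} = -2 + \frac{1}{-3594 - 10092} = -2 + \frac{1}{-13686} = -2 - \frac{1}{13686} = - \frac{27373}{13686} \approx -2.0001$)
$j - t{\left(r{\left(6 \right)},g{\left(-7,3 \right)} \right)} = - \frac{27373}{13686} - \left(\frac{2}{6} + \frac{6}{6 \cdot 3}\right) = - \frac{27373}{13686} - \left(2 \cdot \frac{1}{6} + \frac{6}{18}\right) = - \frac{27373}{13686} - \left(\frac{1}{3} + 6 \cdot \frac{1}{18}\right) = - \frac{27373}{13686} - \left(\frac{1}{3} + \frac{1}{3}\right) = - \frac{27373}{13686} - \frac{2}{3} = - \frac{36497}{13686}$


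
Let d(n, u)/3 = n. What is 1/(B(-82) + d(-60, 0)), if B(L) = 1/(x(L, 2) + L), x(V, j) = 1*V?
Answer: -164/29521 ≈ -0.0055554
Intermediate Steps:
d(n, u) = 3*n
x(V, j) = V
B(L) = 1/(2*L) (B(L) = 1/(L + L) = 1/(2*L))
1/(B(-82) + d(-60, 0)) = 1/((½)/(-82) + 3*(-60)) = 1/((½)*(-1/82) - 180) = 1/(-1/164 - 180) = 1/(-29521/164) = -164/29521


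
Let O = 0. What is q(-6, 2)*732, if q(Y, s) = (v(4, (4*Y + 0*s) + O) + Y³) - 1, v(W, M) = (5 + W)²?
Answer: -99552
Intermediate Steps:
q(Y, s) = 80 + Y³ (q(Y, s) = ((5 + 4)² + Y³) - 1 = (9² + Y³) - 1 = (81 + Y³) - 1 = 80 + Y³)
q(-6, 2)*732 = (80 + (-6)³)*732 = (80 - 216)*732 = -136*732 = -99552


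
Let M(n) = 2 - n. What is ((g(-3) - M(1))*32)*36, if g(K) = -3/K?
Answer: 0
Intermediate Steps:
((g(-3) - M(1))*32)*36 = ((-3/(-3) - (2 - 1*1))*32)*36 = ((-3*(-⅓) - (2 - 1))*32)*36 = ((1 - 1*1)*32)*36 = ((1 - 1)*32)*36 = (0*32)*36 = 0*36 = 0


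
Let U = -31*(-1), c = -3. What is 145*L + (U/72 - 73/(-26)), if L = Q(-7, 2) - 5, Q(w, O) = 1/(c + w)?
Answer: -689141/936 ≈ -736.26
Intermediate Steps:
U = 31
Q(w, O) = 1/(-3 + w)
L = -51/10 (L = 1/(-3 - 7) - 5 = 1/(-10) - 5 = -1/10 - 5 = -51/10 ≈ -5.1000)
145*L + (U/72 - 73/(-26)) = 145*(-51/10) + (31/72 - 73/(-26)) = -1479/2 + (31*(1/72) - 73*(-1/26)) = -1479/2 + (31/72 + 73/26) = -1479/2 + 3031/936 = -689141/936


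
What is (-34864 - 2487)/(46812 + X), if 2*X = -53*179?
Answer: -74702/84137 ≈ -0.88786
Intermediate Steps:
X = -9487/2 (X = (-53*179)/2 = (1/2)*(-9487) = -9487/2 ≈ -4743.5)
(-34864 - 2487)/(46812 + X) = (-34864 - 2487)/(46812 - 9487/2) = -37351/84137/2 = -37351*2/84137 = -74702/84137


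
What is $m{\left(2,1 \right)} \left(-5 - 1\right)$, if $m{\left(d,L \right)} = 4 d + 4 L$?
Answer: $-72$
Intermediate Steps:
$m{\left(d,L \right)} = 4 L + 4 d$
$m{\left(2,1 \right)} \left(-5 - 1\right) = \left(4 \cdot 1 + 4 \cdot 2\right) \left(-5 - 1\right) = \left(4 + 8\right) \left(-6\right) = 12 \left(-6\right) = -72$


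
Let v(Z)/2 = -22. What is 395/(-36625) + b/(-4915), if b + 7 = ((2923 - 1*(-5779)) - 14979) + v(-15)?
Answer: 9192863/7200475 ≈ 1.2767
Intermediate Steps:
v(Z) = -44 (v(Z) = 2*(-22) = -44)
b = -6328 (b = -7 + (((2923 - 1*(-5779)) - 14979) - 44) = -7 + (((2923 + 5779) - 14979) - 44) = -7 + ((8702 - 14979) - 44) = -7 + (-6277 - 44) = -7 - 6321 = -6328)
395/(-36625) + b/(-4915) = 395/(-36625) - 6328/(-4915) = 395*(-1/36625) - 6328*(-1/4915) = -79/7325 + 6328/4915 = 9192863/7200475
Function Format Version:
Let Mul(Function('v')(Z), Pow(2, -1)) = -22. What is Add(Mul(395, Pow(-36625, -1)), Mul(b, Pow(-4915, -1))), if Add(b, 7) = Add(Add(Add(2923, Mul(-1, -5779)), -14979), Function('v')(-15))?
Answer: Rational(9192863, 7200475) ≈ 1.2767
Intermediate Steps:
Function('v')(Z) = -44 (Function('v')(Z) = Mul(2, -22) = -44)
b = -6328 (b = Add(-7, Add(Add(Add(2923, Mul(-1, -5779)), -14979), -44)) = Add(-7, Add(Add(Add(2923, 5779), -14979), -44)) = Add(-7, Add(Add(8702, -14979), -44)) = Add(-7, Add(-6277, -44)) = Add(-7, -6321) = -6328)
Add(Mul(395, Pow(-36625, -1)), Mul(b, Pow(-4915, -1))) = Add(Mul(395, Pow(-36625, -1)), Mul(-6328, Pow(-4915, -1))) = Add(Mul(395, Rational(-1, 36625)), Mul(-6328, Rational(-1, 4915))) = Add(Rational(-79, 7325), Rational(6328, 4915)) = Rational(9192863, 7200475)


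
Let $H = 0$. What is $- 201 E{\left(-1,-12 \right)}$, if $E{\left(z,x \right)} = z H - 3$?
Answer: $603$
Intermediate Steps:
$E{\left(z,x \right)} = -3$ ($E{\left(z,x \right)} = z 0 - 3 = 0 - 3 = -3$)
$- 201 E{\left(-1,-12 \right)} = \left(-201\right) \left(-3\right) = 603$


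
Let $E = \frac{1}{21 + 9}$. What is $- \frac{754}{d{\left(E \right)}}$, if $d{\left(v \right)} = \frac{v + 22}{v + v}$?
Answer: $- \frac{1508}{661} \approx -2.2814$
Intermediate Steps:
$E = \frac{1}{30} \approx 0.033333$
$d{\left(v \right)} = \frac{22 + v}{2 v}$
$- \frac{754}{d{\left(E \right)}} = - \frac{754}{\frac{1}{2} \frac{1}{\frac{1}{30}} \left(22 + \frac{1}{30}\right)} = - \frac{754}{\frac{1}{2} \cdot 30 \cdot \frac{661}{30}} = - \frac{754}{\frac{661}{2}} = \left(-754\right) \frac{2}{661} = - \frac{1508}{661}$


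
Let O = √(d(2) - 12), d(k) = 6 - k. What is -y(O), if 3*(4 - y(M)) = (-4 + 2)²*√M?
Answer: -4 + 4*2^(¾)*√I/3 ≈ -2.4144 + 1.5856*I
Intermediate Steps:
O = 2*I*√2 (O = √((6 - 1*2) - 12) = √((6 - 2) - 12) = √(4 - 12) = √(-8) = 2*I*√2 ≈ 2.8284*I)
y(M) = 4 - 4*√M/3 (y(M) = 4 - (-4 + 2)²*√M/3 = 4 - (-2)²*√M/3 = 4 - 4*√M/3)
-y(O) = -(4 - 4*2^(¾)*√I/3) = -4 + 4*2^(¾)*√I/3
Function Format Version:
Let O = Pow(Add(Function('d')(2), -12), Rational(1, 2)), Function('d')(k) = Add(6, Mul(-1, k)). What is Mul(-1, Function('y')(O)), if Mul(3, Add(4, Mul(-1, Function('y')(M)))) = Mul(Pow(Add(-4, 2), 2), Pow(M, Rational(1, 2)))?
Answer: Add(-4, Mul(Rational(4, 3), Pow(2, Rational(3, 4)), Pow(I, Rational(1, 2)))) ≈ Add(-2.4144, Mul(1.5856, I))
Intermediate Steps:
O = Mul(2, I, Pow(2, Rational(1, 2))) (O = Pow(Add(Add(6, Mul(-1, 2)), -12), Rational(1, 2)) = Pow(Add(Add(6, -2), -12), Rational(1, 2)) = Pow(Add(4, -12), Rational(1, 2)) = Pow(-8, Rational(1, 2)) = Mul(2, I, Pow(2, Rational(1, 2))) ≈ Mul(2.8284, I))
Function('y')(M) = Add(4, Mul(Rational(-4, 3), Pow(M, Rational(1, 2)))) (Function('y')(M) = Add(4, Mul(Rational(-1, 3), Mul(Pow(Add(-4, 2), 2), Pow(M, Rational(1, 2))))) = Add(4, Mul(Rational(-1, 3), Mul(Pow(-2, 2), Pow(M, Rational(1, 2))))) = Add(4, Mul(Rational(-1, 3), Mul(4, Pow(M, Rational(1, 2))))) = Add(4, Mul(Rational(-4, 3), Pow(M, Rational(1, 2)))))
Mul(-1, Function('y')(O)) = Mul(-1, Add(4, Mul(Rational(-4, 3), Pow(Mul(2, I, Pow(2, Rational(1, 2))), Rational(1, 2))))) = Mul(-1, Add(4, Mul(Rational(-4, 3), Mul(Pow(2, Rational(3, 4)), Pow(I, Rational(1, 2)))))) = Mul(-1, Add(4, Mul(Rational(-4, 3), Pow(2, Rational(3, 4)), Pow(I, Rational(1, 2))))) = Add(-4, Mul(Rational(4, 3), Pow(2, Rational(3, 4)), Pow(I, Rational(1, 2))))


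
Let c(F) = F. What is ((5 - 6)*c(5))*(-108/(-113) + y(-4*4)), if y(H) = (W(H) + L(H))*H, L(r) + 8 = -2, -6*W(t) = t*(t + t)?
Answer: -2587060/339 ≈ -7631.4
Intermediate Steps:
W(t) = -t**2/3 (W(t) = -t*(t + t)/6 = -t*2*t/6 = -t**2/3)
L(r) = -10 (L(r) = -8 - 2 = -10)
y(H) = H*(-10 - H**2/3) (y(H) = (-H**2/3 - 10)*H = (-10 - H**2/3)*H = H*(-10 - H**2/3))
((5 - 6)*c(5))*(-108/(-113) + y(-4*4)) = ((5 - 6)*5)*(-108/(-113) - (-4*4)*(30 + (-4*4)**2)/3) = (-1*5)*(-108*(-1/113) - 1/3*(-16)*(30 + (-16)**2)) = -5*(108/113 - 1/3*(-16)*(30 + 256)) = -5*(108/113 - 1/3*(-16)*286) = -5*(108/113 + 4576/3) = -5*517412/339 = -2587060/339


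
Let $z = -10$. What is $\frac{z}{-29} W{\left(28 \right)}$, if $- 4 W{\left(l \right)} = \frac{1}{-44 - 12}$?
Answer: $\frac{5}{3248} \approx 0.0015394$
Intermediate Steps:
$W{\left(l \right)} = \frac{1}{224}$ ($W{\left(l \right)} = - \frac{1}{4 \left(-44 - 12\right)} = - \frac{1}{4 \left(-56\right)} = \left(- \frac{1}{4}\right) \left(- \frac{1}{56}\right) = \frac{1}{224}$)
$\frac{z}{-29} W{\left(28 \right)} = - \frac{10}{-29} \cdot \frac{1}{224} = \left(-10\right) \left(- \frac{1}{29}\right) \frac{1}{224} = \frac{10}{29} \cdot \frac{1}{224} = \frac{5}{3248}$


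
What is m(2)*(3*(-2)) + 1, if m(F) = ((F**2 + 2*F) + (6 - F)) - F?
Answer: -59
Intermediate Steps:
m(F) = 6 + F**2 (m(F) = (6 + F + F**2) - F = 6 + F**2)
m(2)*(3*(-2)) + 1 = (6 + 2**2)*(3*(-2)) + 1 = (6 + 4)*(-6) + 1 = 10*(-6) + 1 = -60 + 1 = -59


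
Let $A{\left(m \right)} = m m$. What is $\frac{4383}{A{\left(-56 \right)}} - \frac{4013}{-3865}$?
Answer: $\frac{29525063}{12120640} \approx 2.4359$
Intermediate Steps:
$A{\left(m \right)} = m^{2}$
$\frac{4383}{A{\left(-56 \right)}} - \frac{4013}{-3865} = \frac{4383}{\left(-56\right)^{2}} - \frac{4013}{-3865} = \frac{4383}{3136} - - \frac{4013}{3865} = 4383 \cdot \frac{1}{3136} + \frac{4013}{3865} = \frac{4383}{3136} + \frac{4013}{3865} = \frac{29525063}{12120640}$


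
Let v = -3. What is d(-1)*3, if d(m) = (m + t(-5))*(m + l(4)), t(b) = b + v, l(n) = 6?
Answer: -135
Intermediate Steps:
t(b) = -3 + b (t(b) = b - 3 = -3 + b)
d(m) = (-8 + m)*(6 + m) (d(m) = (m + (-3 - 5))*(m + 6) = (m - 8)*(6 + m) = (-8 + m)*(6 + m))
d(-1)*3 = (-48 + (-1)² - 2*(-1))*3 = (-48 + 1 + 2)*3 = -45*3 = -135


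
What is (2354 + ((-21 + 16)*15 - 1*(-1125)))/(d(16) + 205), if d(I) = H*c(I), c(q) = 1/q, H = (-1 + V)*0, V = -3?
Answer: 3404/205 ≈ 16.605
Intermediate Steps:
H = 0 (H = (-1 - 3)*0 = -4*0 = 0)
d(I) = 0 (d(I) = 0/I = 0)
(2354 + ((-21 + 16)*15 - 1*(-1125)))/(d(16) + 205) = (2354 + ((-21 + 16)*15 - 1*(-1125)))/(0 + 205) = (2354 + (-5*15 + 1125))/205 = (2354 + (-75 + 1125))*(1/205) = (2354 + 1050)*(1/205) = 3404*(1/205) = 3404/205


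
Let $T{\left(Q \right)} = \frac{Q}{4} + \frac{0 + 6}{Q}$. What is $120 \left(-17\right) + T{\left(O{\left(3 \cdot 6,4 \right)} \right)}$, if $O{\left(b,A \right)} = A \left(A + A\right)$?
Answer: $- \frac{32509}{16} \approx -2031.8$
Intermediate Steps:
$O{\left(b,A \right)} = 2 A^{2}$ ($O{\left(b,A \right)} = A 2 A = 2 A^{2}$)
$T{\left(Q \right)} = \frac{6}{Q} + \frac{Q}{4}$ ($T{\left(Q \right)} = Q \frac{1}{4} + \frac{6}{Q} = \frac{Q}{4} + \frac{6}{Q} = \frac{6}{Q} + \frac{Q}{4}$)
$120 \left(-17\right) + T{\left(O{\left(3 \cdot 6,4 \right)} \right)} = 120 \left(-17\right) + \left(\frac{6}{2 \cdot 4^{2}} + \frac{2 \cdot 4^{2}}{4}\right) = -2040 + \left(\frac{6}{2 \cdot 16} + \frac{2 \cdot 16}{4}\right) = -2040 + \left(\frac{6}{32} + \frac{1}{4} \cdot 32\right) = -2040 + \left(6 \cdot \frac{1}{32} + 8\right) = -2040 + \left(\frac{3}{16} + 8\right) = -2040 + \frac{131}{16} = - \frac{32509}{16}$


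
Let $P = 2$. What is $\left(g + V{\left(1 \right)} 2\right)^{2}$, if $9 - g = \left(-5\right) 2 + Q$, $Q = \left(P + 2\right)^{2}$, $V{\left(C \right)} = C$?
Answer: $25$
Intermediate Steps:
$Q = 16$ ($Q = \left(2 + 2\right)^{2} = 4^{2} = 16$)
$g = 3$ ($g = 9 - \left(\left(-5\right) 2 + 16\right) = 9 - \left(-10 + 16\right) = 9 - 6 = 3$)
$\left(g + V{\left(1 \right)} 2\right)^{2} = \left(3 + 1 \cdot 2\right)^{2} = \left(3 + 2\right)^{2} = 5^{2} = 25$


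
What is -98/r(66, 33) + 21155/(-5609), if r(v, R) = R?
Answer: -1247797/185097 ≈ -6.7413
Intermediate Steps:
-98/r(66, 33) + 21155/(-5609) = -98/33 + 21155/(-5609) = -98*1/33 + 21155*(-1/5609) = -98/33 - 21155/5609 = -1247797/185097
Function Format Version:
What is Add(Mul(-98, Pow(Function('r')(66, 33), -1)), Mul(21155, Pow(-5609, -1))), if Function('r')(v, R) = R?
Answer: Rational(-1247797, 185097) ≈ -6.7413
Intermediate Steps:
Add(Mul(-98, Pow(Function('r')(66, 33), -1)), Mul(21155, Pow(-5609, -1))) = Add(Mul(-98, Pow(33, -1)), Mul(21155, Pow(-5609, -1))) = Add(Mul(-98, Rational(1, 33)), Mul(21155, Rational(-1, 5609))) = Add(Rational(-98, 33), Rational(-21155, 5609)) = Rational(-1247797, 185097)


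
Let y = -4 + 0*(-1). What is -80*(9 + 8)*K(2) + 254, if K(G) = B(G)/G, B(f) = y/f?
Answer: 1614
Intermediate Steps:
y = -4 (y = -4 + 0 = -4)
B(f) = -4/f
K(G) = -4/G**2 (K(G) = (-4/G)/G = -4/G**2)
-80*(9 + 8)*K(2) + 254 = -80*(9 + 8)*(-4/2**2) + 254 = -1360*(-4*1/4) + 254 = -1360*(-1) + 254 = -80*(-17) + 254 = 1360 + 254 = 1614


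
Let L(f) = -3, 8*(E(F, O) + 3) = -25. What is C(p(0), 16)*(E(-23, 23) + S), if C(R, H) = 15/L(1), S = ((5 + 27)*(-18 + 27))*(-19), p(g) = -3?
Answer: 219125/8 ≈ 27391.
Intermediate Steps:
E(F, O) = -49/8 (E(F, O) = -3 + (⅛)*(-25) = -3 - 25/8 = -49/8)
S = -5472 (S = (32*9)*(-19) = 288*(-19) = -5472)
C(R, H) = -5 (C(R, H) = 15/(-3) = 15*(-⅓) = -5)
C(p(0), 16)*(E(-23, 23) + S) = -5*(-49/8 - 5472) = -5*(-43825/8) = 219125/8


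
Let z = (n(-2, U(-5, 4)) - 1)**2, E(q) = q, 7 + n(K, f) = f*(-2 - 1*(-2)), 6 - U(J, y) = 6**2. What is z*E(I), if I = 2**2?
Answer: 256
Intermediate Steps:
I = 4
U(J, y) = -30 (U(J, y) = 6 - 1*6**2 = 6 - 1*36 = 6 - 36 = -30)
n(K, f) = -7 (n(K, f) = -7 + f*(-2 - 1*(-2)) = -7 + f*(-2 + 2) = -7 + f*0 = -7 + 0 = -7)
z = 64 (z = (-7 - 1)**2 = (-8)**2 = 64)
z*E(I) = 64*4 = 256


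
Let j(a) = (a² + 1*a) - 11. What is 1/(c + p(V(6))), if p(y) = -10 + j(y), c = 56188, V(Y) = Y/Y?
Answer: 1/56169 ≈ 1.7803e-5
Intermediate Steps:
V(Y) = 1
j(a) = -11 + a + a² (j(a) = (a² + a) - 11 = (a + a²) - 11 = -11 + a + a²)
p(y) = -21 + y + y² (p(y) = -10 + (-11 + y + y²) = -21 + y + y²)
1/(c + p(V(6))) = 1/(56188 + (-21 + 1 + 1²)) = 1/(56188 + (-21 + 1 + 1)) = 1/(56188 - 19) = 1/56169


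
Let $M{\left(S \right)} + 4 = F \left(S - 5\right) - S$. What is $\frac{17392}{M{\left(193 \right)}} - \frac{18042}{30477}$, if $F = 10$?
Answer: $\frac{166563766}{17097597} \approx 9.7419$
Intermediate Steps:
$M{\left(S \right)} = -54 + 9 S$ ($M{\left(S \right)} = -4 - \left(S - 10 \left(S - 5\right)\right) = -4 - \left(S - 10 \left(-5 + S\right)\right) = -4 + \left(\left(-50 + 10 S\right) - S\right) = -4 + \left(-50 + 9 S\right) = -54 + 9 S$)
$\frac{17392}{M{\left(193 \right)}} - \frac{18042}{30477} = \frac{17392}{-54 + 9 \cdot 193} - \frac{18042}{30477} = \frac{17392}{-54 + 1737} - \frac{6014}{10159} = \frac{17392}{1683} - \frac{6014}{10159} = \frac{166563766}{17097597}$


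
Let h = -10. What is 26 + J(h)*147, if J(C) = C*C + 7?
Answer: 15755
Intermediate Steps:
J(C) = 7 + C² (J(C) = C² + 7 = 7 + C²)
26 + J(h)*147 = 26 + (7 + (-10)²)*147 = 26 + (7 + 100)*147 = 26 + 107*147 = 26 + 15729 = 15755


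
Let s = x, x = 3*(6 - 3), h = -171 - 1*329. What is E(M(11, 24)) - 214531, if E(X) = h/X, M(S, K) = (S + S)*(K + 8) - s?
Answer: -29819909/139 ≈ -2.1453e+5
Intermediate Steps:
h = -500 (h = -171 - 329 = -500)
x = 9 (x = 3*3 = 9)
s = 9
M(S, K) = -9 + 2*S*(8 + K) (M(S, K) = (S + S)*(K + 8) - 1*9 = (2*S)*(8 + K) - 9 = 2*S*(8 + K) - 9 = -9 + 2*S*(8 + K))
E(X) = -500/X
E(M(11, 24)) - 214531 = -500/(-9 + 16*11 + 2*24*11) - 214531 = -500/(-9 + 176 + 528) - 214531 = -500/695 - 214531 = -500*1/695 - 214531 = -100/139 - 214531 = -29819909/139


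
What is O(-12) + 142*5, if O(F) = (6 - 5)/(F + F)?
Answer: 17039/24 ≈ 709.96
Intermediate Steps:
O(F) = 1/(2*F)
O(-12) + 142*5 = (½)/(-12) + 142*5 = (½)*(-1/12) + 710 = -1/24 + 710 = 17039/24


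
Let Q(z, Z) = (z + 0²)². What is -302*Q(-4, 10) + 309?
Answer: -4523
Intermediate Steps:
Q(z, Z) = z² (Q(z, Z) = (z + 0)² = z²)
-302*Q(-4, 10) + 309 = -302*(-4)² + 309 = -302*16 + 309 = -4832 + 309 = -4523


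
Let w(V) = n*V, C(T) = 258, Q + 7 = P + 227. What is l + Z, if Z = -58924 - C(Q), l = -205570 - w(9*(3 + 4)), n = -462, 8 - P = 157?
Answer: -235646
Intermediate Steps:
P = -149 (P = 8 - 1*157 = 8 - 157 = -149)
Q = 71 (Q = -7 + (-149 + 227) = -7 + 78 = 71)
w(V) = -462*V
l = -176464 (l = -205570 - (-462)*9*(3 + 4) = -205570 - (-462)*9*7 = -205570 - (-462)*63 = -205570 - 1*(-29106) = -205570 + 29106 = -176464)
Z = -59182 (Z = -58924 - 1*258 = -58924 - 258 = -59182)
l + Z = -176464 - 59182 = -235646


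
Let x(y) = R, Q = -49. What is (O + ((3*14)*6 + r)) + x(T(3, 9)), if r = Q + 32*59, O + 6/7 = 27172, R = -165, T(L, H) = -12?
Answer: 203680/7 ≈ 29097.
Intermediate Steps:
O = 190198/7 (O = -6/7 + 27172 = 190198/7 ≈ 27171.)
x(y) = -165
r = 1839 (r = -49 + 32*59 = -49 + 1888 = 1839)
(O + ((3*14)*6 + r)) + x(T(3, 9)) = (190198/7 + ((3*14)*6 + 1839)) - 165 = (190198/7 + (42*6 + 1839)) - 165 = (190198/7 + (252 + 1839)) - 165 = (190198/7 + 2091) - 165 = 204835/7 - 165 = 203680/7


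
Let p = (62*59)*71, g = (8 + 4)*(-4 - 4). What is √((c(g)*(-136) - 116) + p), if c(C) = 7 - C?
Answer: √245594 ≈ 495.57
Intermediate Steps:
g = -96 (g = 12*(-8) = -96)
p = 259718 (p = 3658*71 = 259718)
√((c(g)*(-136) - 116) + p) = √(((7 - 1*(-96))*(-136) - 116) + 259718) = √(((7 + 96)*(-136) - 116) + 259718) = √((103*(-136) - 116) + 259718) = √((-14008 - 116) + 259718) = √(-14124 + 259718) = √245594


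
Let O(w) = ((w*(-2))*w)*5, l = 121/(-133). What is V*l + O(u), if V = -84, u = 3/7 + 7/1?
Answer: -442612/931 ≈ -475.42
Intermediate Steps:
u = 52/7 (u = 3*(⅐) + 7*1 = 3/7 + 7 = 52/7 ≈ 7.4286)
l = -121/133 (l = 121*(-1/133) = -121/133 ≈ -0.90977)
O(w) = -10*w² (O(w) = ((-2*w)*w)*5 = -2*w²*5 = -10*w²)
V*l + O(u) = -84*(-121/133) - 10*(52/7)² = 1452/19 - 10*2704/49 = 1452/19 - 27040/49 = -442612/931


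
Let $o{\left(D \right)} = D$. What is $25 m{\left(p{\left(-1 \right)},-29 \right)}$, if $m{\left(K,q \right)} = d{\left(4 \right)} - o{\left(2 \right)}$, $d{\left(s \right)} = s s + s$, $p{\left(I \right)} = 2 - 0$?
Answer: $450$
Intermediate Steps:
$p{\left(I \right)} = 2$ ($p{\left(I \right)} = 2 + 0 = 2$)
$d{\left(s \right)} = s + s^{2}$ ($d{\left(s \right)} = s^{2} + s = s + s^{2}$)
$m{\left(K,q \right)} = 18$ ($m{\left(K,q \right)} = 4 \left(1 + 4\right) - 2 = 4 \cdot 5 - 2 = 20 - 2 = 18$)
$25 m{\left(p{\left(-1 \right)},-29 \right)} = 25 \cdot 18 = 450$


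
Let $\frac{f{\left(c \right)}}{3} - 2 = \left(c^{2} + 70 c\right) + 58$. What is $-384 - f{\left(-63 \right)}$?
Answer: $759$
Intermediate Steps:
$f{\left(c \right)} = 180 + 3 c^{2} + 210 c$ ($f{\left(c \right)} = 6 + 3 \left(\left(c^{2} + 70 c\right) + 58\right) = 6 + 3 \left(58 + c^{2} + 70 c\right) = 6 + \left(174 + 3 c^{2} + 210 c\right) = 180 + 3 c^{2} + 210 c$)
$-384 - f{\left(-63 \right)} = -384 - \left(180 + 3 \left(-63\right)^{2} + 210 \left(-63\right)\right) = -384 - \left(180 + 3 \cdot 3969 - 13230\right) = -384 - \left(180 + 11907 - 13230\right) = -384 - -1143 = -384 + 1143 = 759$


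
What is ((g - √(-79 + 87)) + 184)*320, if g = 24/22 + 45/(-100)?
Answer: 649936/11 - 640*√2 ≈ 58180.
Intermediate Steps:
g = 141/220 (g = 24*(1/22) + 45*(-1/100) = 12/11 - 9/20 = 141/220 ≈ 0.64091)
((g - √(-79 + 87)) + 184)*320 = ((141/220 - √(-79 + 87)) + 184)*320 = ((141/220 - √8) + 184)*320 = ((141/220 - 2*√2) + 184)*320 = (40621/220 - 2*√2)*320 = 649936/11 - 640*√2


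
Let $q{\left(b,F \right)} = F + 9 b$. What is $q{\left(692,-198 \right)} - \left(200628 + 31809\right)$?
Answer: $-226407$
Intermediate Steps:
$q{\left(692,-198 \right)} - \left(200628 + 31809\right) = \left(-198 + 9 \cdot 692\right) - \left(200628 + 31809\right) = \left(-198 + 6228\right) - 232437 = 6030 - 232437 = -226407$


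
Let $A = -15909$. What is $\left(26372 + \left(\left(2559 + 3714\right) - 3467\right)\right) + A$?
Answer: $13269$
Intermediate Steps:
$\left(26372 + \left(\left(2559 + 3714\right) - 3467\right)\right) + A = \left(26372 + \left(\left(2559 + 3714\right) - 3467\right)\right) - 15909 = \left(26372 + \left(6273 - 3467\right)\right) - 15909 = \left(26372 + 2806\right) - 15909 = 29178 - 15909 = 13269$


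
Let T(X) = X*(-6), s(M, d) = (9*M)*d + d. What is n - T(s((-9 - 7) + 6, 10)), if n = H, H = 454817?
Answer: 449477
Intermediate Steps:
s(M, d) = d + 9*M*d (s(M, d) = 9*M*d + d = d + 9*M*d)
n = 454817
T(X) = -6*X
n - T(s((-9 - 7) + 6, 10)) = 454817 - (-6)*10*(1 + 9*((-9 - 7) + 6)) = 454817 - (-6)*10*(1 + 9*(-16 + 6)) = 454817 - (-6)*10*(1 + 9*(-10)) = 454817 - (-6)*10*(1 - 90) = 454817 - (-6)*10*(-89) = 454817 - (-6)*(-890) = 454817 - 1*5340 = 454817 - 5340 = 449477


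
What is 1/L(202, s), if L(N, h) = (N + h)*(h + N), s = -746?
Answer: 1/295936 ≈ 3.3791e-6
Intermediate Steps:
L(N, h) = (N + h)**2 (L(N, h) = (N + h)*(N + h) = (N + h)**2)
1/L(202, s) = 1/((202 - 746)**2) = 1/((-544)**2) = 1/295936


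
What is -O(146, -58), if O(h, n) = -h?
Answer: 146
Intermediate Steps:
-O(146, -58) = -(-1)*146 = -1*(-146) = 146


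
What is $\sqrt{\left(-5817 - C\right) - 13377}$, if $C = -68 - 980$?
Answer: $i \sqrt{18146} \approx 134.71 i$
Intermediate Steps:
$C = -1048$ ($C = -68 - 980 = -1048$)
$\sqrt{\left(-5817 - C\right) - 13377} = \sqrt{\left(-5817 - -1048\right) - 13377} = \sqrt{\left(-5817 + 1048\right) - 13377} = \sqrt{-4769 - 13377} = \sqrt{-18146} = i \sqrt{18146}$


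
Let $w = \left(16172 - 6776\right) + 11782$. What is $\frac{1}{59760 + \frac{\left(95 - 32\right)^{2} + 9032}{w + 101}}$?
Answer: $\frac{21279}{1271646041} \approx 1.6733 \cdot 10^{-5}$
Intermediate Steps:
$w = 21178$ ($w = 9396 + 11782 = 21178$)
$\frac{1}{59760 + \frac{\left(95 - 32\right)^{2} + 9032}{w + 101}} = \frac{1}{59760 + \frac{\left(95 - 32\right)^{2} + 9032}{21178 + 101}} = \frac{1}{59760 + \frac{63^{2} + 9032}{21279}} = \frac{1}{59760 + \left(3969 + 9032\right) \frac{1}{21279}} = \frac{1}{59760 + 13001 \cdot \frac{1}{21279}} = \frac{1}{59760 + \frac{13001}{21279}} = \frac{1}{\frac{1271646041}{21279}} = \frac{21279}{1271646041}$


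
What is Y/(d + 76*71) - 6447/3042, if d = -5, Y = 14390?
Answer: 1002067/1822158 ≈ 0.54993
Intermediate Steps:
Y/(d + 76*71) - 6447/3042 = 14390/(-5 + 76*71) - 6447/3042 = 14390/(-5 + 5396) - 6447*1/3042 = 14390/5391 - 2149/1014 = 1002067/1822158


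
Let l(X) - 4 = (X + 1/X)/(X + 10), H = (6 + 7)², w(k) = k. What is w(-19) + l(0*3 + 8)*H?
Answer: 105593/144 ≈ 733.29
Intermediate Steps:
H = 169 (H = 13² = 169)
l(X) = 4 + (X + 1/X)/(10 + X) (l(X) = 4 + (X + 1/X)/(X + 10) = 4 + (X + 1/X)/(10 + X))
w(-19) + l(0*3 + 8)*H = -19 + ((1 + 5*(0*3 + 8)² + 40*(0*3 + 8))/((0*3 + 8)*(10 + (0*3 + 8))))*169 = -19 + ((1 + 5*(0 + 8)² + 40*(0 + 8))/((0 + 8)*(10 + (0 + 8))))*169 = -19 + ((1 + 5*8² + 40*8)/(8*(10 + 8)))*169 = -19 + ((⅛)*(1 + 5*64 + 320)/18)*169 = -19 + ((⅛)*(1/18)*(1 + 320 + 320))*169 = -19 + ((⅛)*(1/18)*641)*169 = -19 + (641/144)*169 = -19 + 108329/144 = 105593/144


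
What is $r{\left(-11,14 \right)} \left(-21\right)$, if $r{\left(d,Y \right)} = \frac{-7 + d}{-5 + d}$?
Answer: $- \frac{189}{8} \approx -23.625$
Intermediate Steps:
$r{\left(d,Y \right)} = \frac{-7 + d}{-5 + d}$
$r{\left(-11,14 \right)} \left(-21\right) = \frac{-7 - 11}{-5 - 11} \left(-21\right) = \frac{1}{-16} \left(-18\right) \left(-21\right) = \left(- \frac{1}{16}\right) \left(-18\right) \left(-21\right) = \frac{9}{8} \left(-21\right) = - \frac{189}{8}$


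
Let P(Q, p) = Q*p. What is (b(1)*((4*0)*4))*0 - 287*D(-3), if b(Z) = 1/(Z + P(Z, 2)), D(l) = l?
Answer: 861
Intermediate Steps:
b(Z) = 1/(3*Z) (b(Z) = 1/(Z + Z*2) = 1/(Z + 2*Z) = 1/(3*Z))
(b(1)*((4*0)*4))*0 - 287*D(-3) = (((⅓)/1)*((4*0)*4))*0 - 287*(-3) = (((⅓)*1)*(0*4))*0 + 861 = ((⅓)*0)*0 + 861 = 0*0 + 861 = 0 + 861 = 861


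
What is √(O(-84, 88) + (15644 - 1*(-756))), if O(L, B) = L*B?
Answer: 4*√563 ≈ 94.911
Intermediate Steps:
O(L, B) = B*L
√(O(-84, 88) + (15644 - 1*(-756))) = √(88*(-84) + (15644 - 1*(-756))) = √(-7392 + (15644 + 756)) = √(-7392 + 16400) = √9008 = 4*√563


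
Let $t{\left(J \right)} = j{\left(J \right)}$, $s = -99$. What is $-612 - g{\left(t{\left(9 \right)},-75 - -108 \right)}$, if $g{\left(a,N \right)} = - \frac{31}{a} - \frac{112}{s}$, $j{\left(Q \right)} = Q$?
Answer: $- \frac{60359}{99} \approx -609.69$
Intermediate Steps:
$t{\left(J \right)} = J$
$g{\left(a,N \right)} = \frac{112}{99} - \frac{31}{a}$ ($g{\left(a,N \right)} = - \frac{31}{a} - \frac{112}{-99} = - \frac{31}{a} - - \frac{112}{99} = - \frac{31}{a} + \frac{112}{99} = \frac{112}{99} - \frac{31}{a}$)
$-612 - g{\left(t{\left(9 \right)},-75 - -108 \right)} = -612 - \left(\frac{112}{99} - \frac{31}{9}\right) = -612 - - \frac{229}{99} = -612 + \frac{229}{99} = - \frac{60359}{99}$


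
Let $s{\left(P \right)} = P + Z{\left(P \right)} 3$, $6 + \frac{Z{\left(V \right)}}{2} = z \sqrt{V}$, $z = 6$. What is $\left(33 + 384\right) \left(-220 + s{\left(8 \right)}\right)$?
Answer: $-103416 + 30024 \sqrt{2} \approx -60956.0$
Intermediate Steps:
$Z{\left(V \right)} = -12 + 12 \sqrt{V}$ ($Z{\left(V \right)} = -12 + 2 \cdot 6 \sqrt{V} = -12 + 12 \sqrt{V}$)
$s{\left(P \right)} = -36 + P + 36 \sqrt{P}$ ($s{\left(P \right)} = P + \left(-12 + 12 \sqrt{P}\right) 3 = P + \left(-36 + 36 \sqrt{P}\right) = -36 + P + 36 \sqrt{P}$)
$\left(33 + 384\right) \left(-220 + s{\left(8 \right)}\right) = \left(33 + 384\right) \left(-220 + \left(-36 + 8 + 36 \sqrt{8}\right)\right) = 417 \left(-220 + \left(-36 + 8 + 36 \cdot 2 \sqrt{2}\right)\right) = 417 \left(-220 + \left(-36 + 8 + 72 \sqrt{2}\right)\right) = 417 \left(-220 - \left(28 - 72 \sqrt{2}\right)\right) = 417 \left(-248 + 72 \sqrt{2}\right) = -103416 + 30024 \sqrt{2}$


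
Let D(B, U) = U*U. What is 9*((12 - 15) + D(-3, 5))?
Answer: 198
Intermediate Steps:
D(B, U) = U**2
9*((12 - 15) + D(-3, 5)) = 9*((12 - 15) + 5**2) = 9*(-3 + 25) = 9*22 = 198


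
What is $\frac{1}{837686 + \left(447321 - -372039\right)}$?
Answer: $\frac{1}{1657046} \approx 6.0348 \cdot 10^{-7}$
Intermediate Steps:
$\frac{1}{837686 + \left(447321 - -372039\right)} = \frac{1}{837686 + \left(447321 + 372039\right)} = \frac{1}{837686 + 819360} = \frac{1}{1657046}$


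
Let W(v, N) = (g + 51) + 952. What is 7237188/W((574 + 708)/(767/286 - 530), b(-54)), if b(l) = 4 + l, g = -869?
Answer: 3618594/67 ≈ 54009.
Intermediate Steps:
W(v, N) = 134 (W(v, N) = (-869 + 51) + 952 = -818 + 952 = 134)
7237188/W((574 + 708)/(767/286 - 530), b(-54)) = 7237188/134 = 7237188*(1/134) = 3618594/67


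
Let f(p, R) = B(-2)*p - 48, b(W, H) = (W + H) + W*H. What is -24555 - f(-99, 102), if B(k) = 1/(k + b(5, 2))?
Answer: -122502/5 ≈ -24500.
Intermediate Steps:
b(W, H) = H + W + H*W (b(W, H) = (H + W) + H*W = H + W + H*W)
B(k) = 1/(17 + k) (B(k) = 1/(k + (2 + 5 + 2*5)) = 1/(k + (2 + 5 + 10)) = 1/(k + 17) = 1/(17 + k))
f(p, R) = -48 + p/15 (f(p, R) = p/(17 - 2) - 48 = p/15 - 48 = -48 + p/15)
-24555 - f(-99, 102) = -24555 - (-48 + (1/15)*(-99)) = -24555 - (-48 - 33/5) = -24555 - 1*(-273/5) = -24555 + 273/5 = -122502/5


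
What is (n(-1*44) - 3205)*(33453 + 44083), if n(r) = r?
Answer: -251914464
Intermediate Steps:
(n(-1*44) - 3205)*(33453 + 44083) = (-1*44 - 3205)*(33453 + 44083) = (-44 - 3205)*77536 = -3249*77536 = -251914464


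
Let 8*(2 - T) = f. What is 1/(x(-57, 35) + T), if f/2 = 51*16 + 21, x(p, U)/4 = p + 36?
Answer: -4/1165 ≈ -0.0034335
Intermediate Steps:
x(p, U) = 144 + 4*p (x(p, U) = 4*(p + 36) = 4*(36 + p) = 144 + 4*p)
f = 1674 (f = 2*(51*16 + 21) = 2*(816 + 21) = 2*837 = 1674)
T = -829/4 (T = 2 - ⅛*1674 = 2 - 837/4 = -829/4 ≈ -207.25)
1/(x(-57, 35) + T) = 1/((144 + 4*(-57)) - 829/4) = 1/((144 - 228) - 829/4) = 1/(-84 - 829/4) = 1/(-1165/4) = -4/1165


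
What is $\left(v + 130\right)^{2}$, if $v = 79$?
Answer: $43681$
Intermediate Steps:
$\left(v + 130\right)^{2} = \left(79 + 130\right)^{2} = 209^{2} = 43681$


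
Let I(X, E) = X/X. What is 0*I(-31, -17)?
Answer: 0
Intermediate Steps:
I(X, E) = 1
0*I(-31, -17) = 0*1 = 0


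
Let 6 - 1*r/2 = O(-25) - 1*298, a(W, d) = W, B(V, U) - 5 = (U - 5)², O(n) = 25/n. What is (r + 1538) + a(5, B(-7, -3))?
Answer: 2153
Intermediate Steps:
B(V, U) = 5 + (-5 + U)² (B(V, U) = 5 + (U - 5)² = 5 + (-5 + U)²)
r = 610 (r = 12 - 2*(25/(-25) - 1*298) = 12 - 2*(25*(-1/25) - 298) = 12 - 2*(-1 - 298) = 12 - 2*(-299) = 12 + 598 = 610)
(r + 1538) + a(5, B(-7, -3)) = (610 + 1538) + 5 = 2148 + 5 = 2153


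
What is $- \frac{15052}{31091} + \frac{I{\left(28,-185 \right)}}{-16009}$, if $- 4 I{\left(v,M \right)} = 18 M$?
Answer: $- \frac{533701451}{995471638} \approx -0.53613$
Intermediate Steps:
$I{\left(v,M \right)} = - \frac{9 M}{2}$ ($I{\left(v,M \right)} = - \frac{18 M}{4} = - \frac{9 M}{2}$)
$- \frac{15052}{31091} + \frac{I{\left(28,-185 \right)}}{-16009} = - \frac{15052}{31091} + \frac{\left(- \frac{9}{2}\right) \left(-185\right)}{-16009} = \left(-15052\right) \frac{1}{31091} + \frac{1665}{2} \left(- \frac{1}{16009}\right) = - \frac{15052}{31091} - \frac{1665}{32018} = - \frac{533701451}{995471638}$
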